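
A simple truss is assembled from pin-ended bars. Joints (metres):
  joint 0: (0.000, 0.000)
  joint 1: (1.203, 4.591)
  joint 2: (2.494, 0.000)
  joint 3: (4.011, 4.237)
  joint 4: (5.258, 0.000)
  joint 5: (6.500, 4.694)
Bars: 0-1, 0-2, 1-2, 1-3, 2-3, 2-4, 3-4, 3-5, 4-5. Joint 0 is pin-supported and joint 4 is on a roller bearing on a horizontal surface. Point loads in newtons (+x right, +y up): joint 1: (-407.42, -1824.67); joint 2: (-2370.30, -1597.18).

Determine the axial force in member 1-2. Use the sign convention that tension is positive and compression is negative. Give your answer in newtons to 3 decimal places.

N=6 nodes, M=9 members, R=3 reactions → 2N=12, M+R=12
member 0 (0-1): L=4.7460, (cx,cy)=(0.2535,0.9673)
member 1 (0-2): L=2.4940, (cx,cy)=(1.0000,0.0000)
member 2 (1-2): L=4.7691, (cx,cy)=(0.2707,-0.9627)
member 3 (1-3): L=2.8302, (cx,cy)=(0.9921,-0.1251)
member 4 (2-3): L=4.5004, (cx,cy)=(0.3371,0.9415)
member 5 (2-4): L=2.7640, (cx,cy)=(1.0000,0.0000)
member 6 (3-4): L=4.4167, (cx,cy)=(0.2823,-0.9593)
member 7 (3-5): L=2.5306, (cx,cy)=(0.9836,0.1806)
member 8 (4-5): L=4.8555, (cx,cy)=(0.2558,0.9667)
solve A·x = −loads:
  F[0-1] = -2690.3953 N (compression)
  F[0-2] = -2095.7673 N (compression)
  F[1-2] = +875.0021 N (tension)
  F[1-3] = -515.4463 N (compression)
  F[2-3] = +801.7714 N (tension)
  F[2-4] = +241.1354 N (tension)
  F[3-4] = -854.0668 N (compression)
  F[3-5] = -0.0000 N (tension)
  F[4-5] = +0.0000 N (tension)
  Rx@0 = +2777.7200 N
  Ry@0 = +2602.5309 N
  Ry@4 = +819.3191 N

875.002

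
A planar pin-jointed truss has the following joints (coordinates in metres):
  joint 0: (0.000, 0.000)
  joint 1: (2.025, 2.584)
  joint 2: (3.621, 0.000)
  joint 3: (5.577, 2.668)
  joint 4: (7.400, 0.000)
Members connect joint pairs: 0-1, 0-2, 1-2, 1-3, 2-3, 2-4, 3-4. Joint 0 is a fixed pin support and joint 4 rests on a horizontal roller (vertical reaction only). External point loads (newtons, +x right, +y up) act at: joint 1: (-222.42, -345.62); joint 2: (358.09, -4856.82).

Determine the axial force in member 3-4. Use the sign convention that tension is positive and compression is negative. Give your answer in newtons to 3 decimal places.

-2898.845

N=5 nodes, M=7 members, R=3 reactions → 2N=10, M+R=10
member 0 (0-1): L=3.2829, (cx,cy)=(0.6168,0.7871)
member 1 (0-2): L=3.6210, (cx,cy)=(1.0000,0.0000)
member 2 (1-2): L=3.0371, (cx,cy)=(0.5255,-0.8508)
member 3 (1-3): L=3.5530, (cx,cy)=(0.9997,0.0236)
member 4 (2-3): L=3.3082, (cx,cy)=(0.5913,0.8065)
member 5 (2-4): L=3.7790, (cx,cy)=(1.0000,0.0000)
member 6 (3-4): L=3.2313, (cx,cy)=(0.5642,-0.8257)
solve A·x = −loads:
  F[0-1] = -3568.7568 N (compression)
  F[0-2] = +2336.9704 N (tension)
  F[1-2] = +2799.4435 N (tension)
  F[1-3] = -3450.9327 N (compression)
  F[2-3] = +3068.9581 N (tension)
  F[2-4] = +1635.4196 N (tension)
  F[3-4] = -2898.8455 N (compression)
  Rx@0 = -135.6700 N
  Ry@0 = +2808.9680 N
  Ry@4 = +2393.4720 N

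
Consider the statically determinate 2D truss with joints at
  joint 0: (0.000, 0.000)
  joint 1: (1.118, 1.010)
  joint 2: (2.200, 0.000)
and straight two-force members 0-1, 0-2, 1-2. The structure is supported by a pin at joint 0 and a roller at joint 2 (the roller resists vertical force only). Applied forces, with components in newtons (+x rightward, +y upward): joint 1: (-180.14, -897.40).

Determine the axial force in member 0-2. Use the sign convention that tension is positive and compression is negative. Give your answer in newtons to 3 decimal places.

399.956

N=3 nodes, M=3 members, R=3 reactions → 2N=6, M+R=6
member 0 (0-1): L=1.5067, (cx,cy)=(0.7420,0.6704)
member 1 (0-2): L=2.2000, (cx,cy)=(1.0000,0.0000)
member 2 (1-2): L=1.4801, (cx,cy)=(0.7310,-0.6824)
solve A·x = −loads:
  F[0-1] = -781.7600 N (compression)
  F[0-2] = +399.9562 N (tension)
  F[1-2] = -547.1280 N (compression)
  Rx@0 = +180.1400 N
  Ry@0 = +524.0583 N
  Ry@2 = +373.3417 N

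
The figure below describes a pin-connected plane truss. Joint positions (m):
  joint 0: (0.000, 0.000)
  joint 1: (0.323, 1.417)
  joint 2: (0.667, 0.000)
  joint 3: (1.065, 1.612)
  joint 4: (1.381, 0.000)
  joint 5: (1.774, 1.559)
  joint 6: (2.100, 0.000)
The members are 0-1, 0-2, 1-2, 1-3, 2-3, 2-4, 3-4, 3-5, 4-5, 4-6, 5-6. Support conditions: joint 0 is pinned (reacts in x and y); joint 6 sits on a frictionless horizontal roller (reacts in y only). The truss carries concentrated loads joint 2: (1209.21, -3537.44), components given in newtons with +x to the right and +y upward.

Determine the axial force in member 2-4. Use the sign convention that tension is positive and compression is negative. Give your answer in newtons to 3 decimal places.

N=7 nodes, M=11 members, R=3 reactions → 2N=14, M+R=14
member 0 (0-1): L=1.4533, (cx,cy)=(0.2222,0.9750)
member 1 (0-2): L=0.6670, (cx,cy)=(1.0000,0.0000)
member 2 (1-2): L=1.4582, (cx,cy)=(0.2359,-0.9718)
member 3 (1-3): L=0.7672, (cx,cy)=(0.9672,0.2542)
member 4 (2-3): L=1.6604, (cx,cy)=(0.2397,0.9708)
member 5 (2-4): L=0.7140, (cx,cy)=(1.0000,0.0000)
member 6 (3-4): L=1.6427, (cx,cy)=(0.1924,-0.9813)
member 7 (3-5): L=0.7110, (cx,cy)=(0.9972,-0.0745)
member 8 (4-5): L=1.6078, (cx,cy)=(0.2444,0.9697)
member 9 (4-6): L=0.7190, (cx,cy)=(1.0000,0.0000)
member 10 (5-6): L=1.5927, (cx,cy)=(0.2047,-0.9788)
solve A·x = −loads:
  F[0-1] = -2475.7997 N (compression)
  F[0-2] = +1759.4456 N (tension)
  F[1-2] = +2195.1417 N (tension)
  F[1-3] = -1104.3690 N (compression)
  F[2-3] = +1446.4264 N (tension)
  F[2-4] = +721.3914 N (tension)
  F[3-4] = -1106.2001 N (compression)
  F[3-5] = -510.0124 N (compression)
  F[4-5] = +1119.4994 N (tension)
  F[4-6] = +234.9455 N (tension)
  F[5-6] = -1147.8600 N (compression)
  Rx@0 = -1209.2100 N
  Ry@0 = +2413.8817 N
  Ry@6 = +1123.5583 N

721.391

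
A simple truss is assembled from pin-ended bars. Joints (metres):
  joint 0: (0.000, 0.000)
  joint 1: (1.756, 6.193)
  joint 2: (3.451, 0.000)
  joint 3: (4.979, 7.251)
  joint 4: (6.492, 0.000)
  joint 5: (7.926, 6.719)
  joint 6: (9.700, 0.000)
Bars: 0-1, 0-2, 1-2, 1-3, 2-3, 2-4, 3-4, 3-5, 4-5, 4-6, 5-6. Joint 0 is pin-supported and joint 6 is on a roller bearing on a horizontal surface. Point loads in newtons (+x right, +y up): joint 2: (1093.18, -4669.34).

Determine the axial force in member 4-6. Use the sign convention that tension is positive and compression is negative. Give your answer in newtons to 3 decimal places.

N=7 nodes, M=11 members, R=3 reactions → 2N=14, M+R=14
member 0 (0-1): L=6.4371, (cx,cy)=(0.2728,0.9621)
member 1 (0-2): L=3.4510, (cx,cy)=(1.0000,0.0000)
member 2 (1-2): L=6.4208, (cx,cy)=(0.2640,-0.9645)
member 3 (1-3): L=3.3922, (cx,cy)=(0.9501,0.3119)
member 4 (2-3): L=7.4102, (cx,cy)=(0.2062,0.9785)
member 5 (2-4): L=3.0410, (cx,cy)=(1.0000,0.0000)
member 6 (3-4): L=7.4072, (cx,cy)=(0.2043,-0.9789)
member 7 (3-5): L=2.9946, (cx,cy)=(0.9841,-0.1777)
member 8 (4-5): L=6.8703, (cx,cy)=(0.2087,0.9780)
member 9 (4-6): L=3.2080, (cx,cy)=(1.0000,0.0000)
member 10 (5-6): L=6.9492, (cx,cy)=(0.2553,-0.9669)
solve A·x = −loads:
  F[0-1] = -3126.7002 N (compression)
  F[0-2] = +1946.1185 N (tension)
  F[1-2] = +2595.2863 N (tension)
  F[1-3] = -1618.8102 N (compression)
  F[2-3] = +2213.6913 N (tension)
  F[2-4] = +1081.5954 N (tension)
  F[3-4] = -1556.1650 N (compression)
  F[3-5] = -776.0753 N (compression)
  F[4-5] = +1557.6635 N (tension)
  F[4-6] = +438.6092 N (tension)
  F[5-6] = -1718.1530 N (compression)
  Rx@0 = -1093.1800 N
  Ry@0 = +3008.1140 N
  Ry@6 = +1661.2260 N

438.609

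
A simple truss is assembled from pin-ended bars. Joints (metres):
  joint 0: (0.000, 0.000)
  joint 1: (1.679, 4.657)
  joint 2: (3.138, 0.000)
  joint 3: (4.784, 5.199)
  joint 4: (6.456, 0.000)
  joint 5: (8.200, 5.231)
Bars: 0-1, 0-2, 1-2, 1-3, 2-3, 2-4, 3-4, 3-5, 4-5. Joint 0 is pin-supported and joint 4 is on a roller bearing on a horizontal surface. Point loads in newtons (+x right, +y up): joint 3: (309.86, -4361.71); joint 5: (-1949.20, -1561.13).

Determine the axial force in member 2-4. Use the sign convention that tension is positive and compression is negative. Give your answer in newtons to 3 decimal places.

235.716

N=6 nodes, M=9 members, R=3 reactions → 2N=12, M+R=12
member 0 (0-1): L=4.9504, (cx,cy)=(0.3392,0.9407)
member 1 (0-2): L=3.1380, (cx,cy)=(1.0000,0.0000)
member 2 (1-2): L=4.8802, (cx,cy)=(0.2990,-0.9543)
member 3 (1-3): L=3.1520, (cx,cy)=(0.9851,0.1720)
member 4 (2-3): L=5.4533, (cx,cy)=(0.3018,0.9534)
member 5 (2-4): L=3.3180, (cx,cy)=(1.0000,0.0000)
member 6 (3-4): L=5.4612, (cx,cy)=(0.3062,-0.9520)
member 7 (3-5): L=3.4161, (cx,cy)=(1.0000,0.0094)
member 8 (4-5): L=5.5141, (cx,cy)=(0.3163,0.9487)
solve A·x = −loads:
  F[0-1] = -2166.1024 N (compression)
  F[0-2] = -904.6784 N (compression)
  F[1-2] = +1897.2333 N (tension)
  F[1-3] = -1321.5500 N (compression)
  F[2-3] = -1899.0322 N (compression)
  F[2-4] = +235.7160 N (tension)
  F[3-4] = -2455.3258 N (compression)
  F[3-5] = -1433.2628 N (compression)
  F[4-5] = -1631.4547 N (compression)
  Rx@0 = +1639.3400 N
  Ry@0 = +2037.7124 N
  Ry@4 = +3885.1276 N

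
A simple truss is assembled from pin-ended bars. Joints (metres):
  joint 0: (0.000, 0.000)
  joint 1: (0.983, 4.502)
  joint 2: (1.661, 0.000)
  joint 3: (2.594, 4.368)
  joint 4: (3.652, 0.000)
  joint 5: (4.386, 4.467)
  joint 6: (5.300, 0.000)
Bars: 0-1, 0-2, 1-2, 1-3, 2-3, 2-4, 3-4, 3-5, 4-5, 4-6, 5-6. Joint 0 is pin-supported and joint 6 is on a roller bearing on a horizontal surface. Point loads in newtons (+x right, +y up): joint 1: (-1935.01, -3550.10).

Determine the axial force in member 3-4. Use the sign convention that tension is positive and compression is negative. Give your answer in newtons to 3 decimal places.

1034.559

N=7 nodes, M=11 members, R=3 reactions → 2N=14, M+R=14
member 0 (0-1): L=4.6081, (cx,cy)=(0.2133,0.9770)
member 1 (0-2): L=1.6610, (cx,cy)=(1.0000,0.0000)
member 2 (1-2): L=4.5528, (cx,cy)=(0.1489,-0.9888)
member 3 (1-3): L=1.6166, (cx,cy)=(0.9966,-0.0829)
member 4 (2-3): L=4.4665, (cx,cy)=(0.2089,0.9779)
member 5 (2-4): L=1.9910, (cx,cy)=(1.0000,0.0000)
member 6 (3-4): L=4.4943, (cx,cy)=(0.2354,-0.9719)
member 7 (3-5): L=1.7947, (cx,cy)=(0.9985,0.0552)
member 8 (4-5): L=4.5269, (cx,cy)=(0.1621,0.9868)
member 9 (4-6): L=1.6480, (cx,cy)=(1.0000,0.0000)
member 10 (5-6): L=4.5595, (cx,cy)=(0.2005,-0.9797)
solve A·x = −loads:
  F[0-1] = -4642.1734 N (compression)
  F[0-2] = -944.7346 N (compression)
  F[1-2] = +928.4935 N (tension)
  F[1-3] = +809.2480 N (tension)
  F[2-3] = -938.8513 N (compression)
  F[2-4] = -610.3493 N (compression)
  F[3-4] = +1034.5593 N (tension)
  F[3-5] = +367.3641 N (tension)
  F[4-5] = -1018.9680 N (compression)
  F[4-6] = -201.5875 N (compression)
  F[5-6] = +1005.6322 N (tension)
  Rx@0 = +1935.0100 N
  Ry@0 = +4535.3201 N
  Ry@6 = -985.2201 N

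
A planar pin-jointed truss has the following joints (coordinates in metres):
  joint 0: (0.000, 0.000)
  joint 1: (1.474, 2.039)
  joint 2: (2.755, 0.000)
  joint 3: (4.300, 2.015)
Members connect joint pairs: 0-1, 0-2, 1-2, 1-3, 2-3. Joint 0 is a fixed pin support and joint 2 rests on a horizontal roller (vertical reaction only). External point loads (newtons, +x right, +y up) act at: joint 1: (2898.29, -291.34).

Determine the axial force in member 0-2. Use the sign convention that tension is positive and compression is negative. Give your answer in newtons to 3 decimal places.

N=4 nodes, M=5 members, R=3 reactions → 2N=8, M+R=8
member 0 (0-1): L=2.5160, (cx,cy)=(0.5859,0.8104)
member 1 (0-2): L=2.7550, (cx,cy)=(1.0000,0.0000)
member 2 (1-2): L=2.4080, (cx,cy)=(0.5320,-0.8468)
member 3 (1-3): L=2.8261, (cx,cy)=(1.0000,-0.0085)
member 4 (2-3): L=2.5391, (cx,cy)=(0.6085,0.7936)
solve A·x = −loads:
  F[0-1] = +2479.6922 N (tension)
  F[0-2] = +1445.5542 N (tension)
  F[1-2] = -2717.3301 N (compression)
  F[1-3] = +0.0000 N (tension)
  F[2-3] = -0.0000 N (compression)
  Rx@0 = -2898.2900 N
  Ry@0 = -2009.5850 N
  Ry@2 = +2300.9250 N

1445.554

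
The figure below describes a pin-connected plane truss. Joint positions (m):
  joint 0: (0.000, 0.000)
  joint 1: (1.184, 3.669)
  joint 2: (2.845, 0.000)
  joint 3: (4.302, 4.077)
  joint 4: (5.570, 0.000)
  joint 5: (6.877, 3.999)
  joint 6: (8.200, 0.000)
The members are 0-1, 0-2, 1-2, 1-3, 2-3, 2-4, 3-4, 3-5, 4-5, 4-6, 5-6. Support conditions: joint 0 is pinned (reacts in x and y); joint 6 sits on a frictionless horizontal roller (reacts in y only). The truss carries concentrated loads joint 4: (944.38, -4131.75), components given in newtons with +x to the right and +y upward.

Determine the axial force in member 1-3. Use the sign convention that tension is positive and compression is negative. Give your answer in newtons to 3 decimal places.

-978.370

N=7 nodes, M=11 members, R=3 reactions → 2N=14, M+R=14
member 0 (0-1): L=3.8553, (cx,cy)=(0.3071,0.9517)
member 1 (0-2): L=2.8450, (cx,cy)=(1.0000,0.0000)
member 2 (1-2): L=4.0275, (cx,cy)=(0.4124,-0.9110)
member 3 (1-3): L=3.1446, (cx,cy)=(0.9915,0.1297)
member 4 (2-3): L=4.3295, (cx,cy)=(0.3365,0.9417)
member 5 (2-4): L=2.7250, (cx,cy)=(1.0000,0.0000)
member 6 (3-4): L=4.2696, (cx,cy)=(0.2970,-0.9549)
member 7 (3-5): L=2.5762, (cx,cy)=(0.9995,-0.0303)
member 8 (4-5): L=4.2072, (cx,cy)=(0.3107,0.9505)
member 9 (4-6): L=2.6300, (cx,cy)=(1.0000,0.0000)
member 10 (5-6): L=4.2122, (cx,cy)=(0.3141,-0.9494)
solve A·x = −loads:
  F[0-1] = -1392.4755 N (compression)
  F[0-2] = +1372.0216 N (tension)
  F[1-2] = +1315.3124 N (tension)
  F[1-3] = -978.3703 N (compression)
  F[2-3] = -1272.4602 N (compression)
  F[2-4] = +2342.6970 N (tension)
  F[3-4] = +1445.7746 N (tension)
  F[3-5] = -1828.5231 N (compression)
  F[4-5] = +2894.4168 N (tension)
  F[4-6] = +928.5041 N (tension)
  F[5-6] = -2956.1693 N (compression)
  Rx@0 = -944.3800 N
  Ry@0 = +1325.1832 N
  Ry@6 = +2806.5668 N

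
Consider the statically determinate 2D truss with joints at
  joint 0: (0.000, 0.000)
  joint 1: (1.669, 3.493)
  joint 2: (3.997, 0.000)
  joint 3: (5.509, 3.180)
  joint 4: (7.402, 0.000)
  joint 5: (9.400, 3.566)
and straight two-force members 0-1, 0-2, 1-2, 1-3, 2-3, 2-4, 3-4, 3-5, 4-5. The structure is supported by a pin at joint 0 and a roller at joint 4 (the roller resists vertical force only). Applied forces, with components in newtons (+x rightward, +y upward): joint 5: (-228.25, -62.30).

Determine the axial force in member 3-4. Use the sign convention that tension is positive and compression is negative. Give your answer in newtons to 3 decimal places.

84.765

N=6 nodes, M=9 members, R=3 reactions → 2N=12, M+R=12
member 0 (0-1): L=3.8713, (cx,cy)=(0.4311,0.9023)
member 1 (0-2): L=3.9970, (cx,cy)=(1.0000,0.0000)
member 2 (1-2): L=4.1977, (cx,cy)=(0.5546,-0.8321)
member 3 (1-3): L=3.8527, (cx,cy)=(0.9967,-0.0812)
member 4 (2-3): L=3.5212, (cx,cy)=(0.4294,0.9031)
member 5 (2-4): L=3.4050, (cx,cy)=(1.0000,0.0000)
member 6 (3-4): L=3.7008, (cx,cy)=(0.5115,-0.8593)
member 7 (3-5): L=3.9101, (cx,cy)=(0.9951,0.0987)
member 8 (4-5): L=4.0876, (cx,cy)=(0.4888,0.8724)
solve A·x = −loads:
  F[0-1] = -103.2323 N (compression)
  F[0-2] = -183.7438 N (compression)
  F[1-2] = +122.9776 N (tension)
  F[1-3] = -113.0821 N (compression)
  F[2-3] = -113.3110 N (compression)
  F[2-4] = -66.8854 N (compression)
  F[3-4] = +84.7649 N (tension)
  F[3-5] = -205.7278 N (compression)
  F[4-5] = -48.1327 N (compression)
  Rx@0 = +228.2500 N
  Ry@0 = +93.1456 N
  Ry@4 = -30.8456 N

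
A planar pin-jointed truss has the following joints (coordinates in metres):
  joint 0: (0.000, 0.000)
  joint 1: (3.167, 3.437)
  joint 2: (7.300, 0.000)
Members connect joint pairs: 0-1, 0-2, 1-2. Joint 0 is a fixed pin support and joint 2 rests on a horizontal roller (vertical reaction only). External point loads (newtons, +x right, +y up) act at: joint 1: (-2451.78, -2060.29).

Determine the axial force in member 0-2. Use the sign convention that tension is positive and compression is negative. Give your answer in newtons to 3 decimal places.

N=3 nodes, M=3 members, R=3 reactions → 2N=6, M+R=6
member 0 (0-1): L=4.6736, (cx,cy)=(0.6776,0.7354)
member 1 (0-2): L=7.3000, (cx,cy)=(1.0000,0.0000)
member 2 (1-2): L=5.3754, (cx,cy)=(0.7689,-0.6394)
solve A·x = −loads:
  F[0-1] = -3155.8448 N (compression)
  F[0-2] = -313.2814 N (compression)
  F[1-2] = +407.4534 N (tension)
  Rx@0 = +2451.7800 N
  Ry@0 = +2320.8146 N
  Ry@2 = -260.5246 N

-313.281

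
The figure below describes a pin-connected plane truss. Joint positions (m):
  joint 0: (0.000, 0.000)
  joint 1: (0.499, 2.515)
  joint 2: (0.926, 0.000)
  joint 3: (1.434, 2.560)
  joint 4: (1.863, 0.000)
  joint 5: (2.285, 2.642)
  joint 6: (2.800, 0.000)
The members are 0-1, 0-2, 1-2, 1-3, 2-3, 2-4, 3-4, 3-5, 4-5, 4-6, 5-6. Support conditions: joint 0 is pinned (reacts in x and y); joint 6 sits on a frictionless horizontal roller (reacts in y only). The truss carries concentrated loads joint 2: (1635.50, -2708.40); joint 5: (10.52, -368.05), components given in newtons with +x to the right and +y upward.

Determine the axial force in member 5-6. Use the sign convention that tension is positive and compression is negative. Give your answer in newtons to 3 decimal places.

N=7 nodes, M=11 members, R=3 reactions → 2N=14, M+R=14
member 0 (0-1): L=2.5640, (cx,cy)=(0.1946,0.9809)
member 1 (0-2): L=0.9260, (cx,cy)=(1.0000,0.0000)
member 2 (1-2): L=2.5510, (cx,cy)=(0.1674,-0.9859)
member 3 (1-3): L=0.9361, (cx,cy)=(0.9988,0.0481)
member 4 (2-3): L=2.6099, (cx,cy)=(0.1946,0.9809)
member 5 (2-4): L=0.9370, (cx,cy)=(1.0000,0.0000)
member 6 (3-4): L=2.5957, (cx,cy)=(0.1653,-0.9862)
member 7 (3-5): L=0.8549, (cx,cy)=(0.9954,0.0959)
member 8 (4-5): L=2.6755, (cx,cy)=(0.1577,0.9875)
member 9 (4-6): L=0.9370, (cx,cy)=(1.0000,0.0000)
member 10 (5-6): L=2.6917, (cx,cy)=(0.1913,-0.9815)
solve A·x = −loads:
  F[0-1] = -1906.9232 N (compression)
  F[0-2] = +2017.1375 N (tension)
  F[1-2] = +1863.8819 N (tension)
  F[1-3] = -683.8958 N (compression)
  F[2-3] = +887.7944 N (tension)
  F[2-4] = +520.8228 N (tension)
  F[3-4] = -885.1858 N (compression)
  F[3-5] = -365.6910 N (compression)
  F[4-5] = +884.0789 N (tension)
  F[4-6] = +235.0809 N (tension)
  F[5-6] = -1228.6864 N (compression)
  Rx@0 = -1646.0200 N
  Ry@0 = +1870.4620 N
  Ry@6 = +1205.9880 N

-1228.686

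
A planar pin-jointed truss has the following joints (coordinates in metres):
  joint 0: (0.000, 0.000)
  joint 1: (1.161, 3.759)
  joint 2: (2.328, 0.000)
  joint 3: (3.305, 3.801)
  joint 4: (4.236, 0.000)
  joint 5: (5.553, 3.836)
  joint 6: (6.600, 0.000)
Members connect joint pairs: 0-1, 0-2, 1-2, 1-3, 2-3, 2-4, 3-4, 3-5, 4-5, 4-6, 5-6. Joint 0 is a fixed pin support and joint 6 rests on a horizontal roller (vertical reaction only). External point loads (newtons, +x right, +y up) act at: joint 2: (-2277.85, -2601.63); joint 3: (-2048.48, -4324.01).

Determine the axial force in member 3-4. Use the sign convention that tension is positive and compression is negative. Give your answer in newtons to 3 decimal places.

N=7 nodes, M=11 members, R=3 reactions → 2N=14, M+R=14
member 0 (0-1): L=3.9342, (cx,cy)=(0.2951,0.9555)
member 1 (0-2): L=2.3280, (cx,cy)=(1.0000,0.0000)
member 2 (1-2): L=3.9360, (cx,cy)=(0.2965,-0.9550)
member 3 (1-3): L=2.1444, (cx,cy)=(0.9998,0.0196)
member 4 (2-3): L=3.9246, (cx,cy)=(0.2489,0.9685)
member 5 (2-4): L=1.9080, (cx,cy)=(1.0000,0.0000)
member 6 (3-4): L=3.9134, (cx,cy)=(0.2379,-0.9713)
member 7 (3-5): L=2.2483, (cx,cy)=(0.9999,0.0156)
member 8 (4-5): L=4.0558, (cx,cy)=(0.3247,0.9458)
member 9 (4-6): L=2.3640, (cx,cy)=(1.0000,0.0000)
member 10 (5-6): L=3.9763, (cx,cy)=(0.2633,-0.9647)
solve A·x = −loads:
  F[0-1] = -5256.5301 N (compression)
  F[0-2] = -2775.1081 N (compression)
  F[1-2] = +5195.4857 N (tension)
  F[1-3] = -3092.2512 N (compression)
  F[2-3] = -2436.9590 N (compression)
  F[2-4] = +1649.8478 N (tension)
  F[3-4] = -1978.3688 N (compression)
  F[3-5] = -1179.3305 N (compression)
  F[4-5] = +2031.6641 N (tension)
  F[4-6] = +519.4628 N (tension)
  F[5-6] = -1972.8263 N (compression)
  Rx@0 = +4326.3300 N
  Ry@0 = +5022.4316 N
  Ry@6 = +1903.2084 N

-1978.369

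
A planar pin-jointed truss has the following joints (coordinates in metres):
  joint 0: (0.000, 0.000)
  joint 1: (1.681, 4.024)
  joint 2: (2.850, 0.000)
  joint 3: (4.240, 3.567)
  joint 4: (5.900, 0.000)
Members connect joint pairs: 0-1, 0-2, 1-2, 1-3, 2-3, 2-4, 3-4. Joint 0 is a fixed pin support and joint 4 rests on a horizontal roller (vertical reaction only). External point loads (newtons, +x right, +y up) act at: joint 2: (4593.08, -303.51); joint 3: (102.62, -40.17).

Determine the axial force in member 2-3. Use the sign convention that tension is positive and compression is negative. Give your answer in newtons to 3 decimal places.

N=5 nodes, M=7 members, R=3 reactions → 2N=10, M+R=10
member 0 (0-1): L=4.3610, (cx,cy)=(0.3855,0.9227)
member 1 (0-2): L=2.8500, (cx,cy)=(1.0000,0.0000)
member 2 (1-2): L=4.1904, (cx,cy)=(0.2790,-0.9603)
member 3 (1-3): L=2.5995, (cx,cy)=(0.9844,-0.1758)
member 4 (2-3): L=3.8283, (cx,cy)=(0.3631,0.9318)
member 5 (2-4): L=3.0500, (cx,cy)=(1.0000,0.0000)
member 6 (3-4): L=3.9343, (cx,cy)=(0.4219,-0.9066)
solve A·x = −loads:
  F[0-1] = -115.0503 N (compression)
  F[0-2] = +4740.0475 N (tension)
  F[1-2] = +125.2963 N (tension)
  F[1-3] = -80.5565 N (compression)
  F[2-3] = +196.6056 N (tension)
  F[2-4] = +110.5365 N (tension)
  F[3-4] = -261.9813 N (compression)
  Rx@0 = -4695.7000 N
  Ry@0 = +106.1597 N
  Ry@4 = +237.5203 N

196.606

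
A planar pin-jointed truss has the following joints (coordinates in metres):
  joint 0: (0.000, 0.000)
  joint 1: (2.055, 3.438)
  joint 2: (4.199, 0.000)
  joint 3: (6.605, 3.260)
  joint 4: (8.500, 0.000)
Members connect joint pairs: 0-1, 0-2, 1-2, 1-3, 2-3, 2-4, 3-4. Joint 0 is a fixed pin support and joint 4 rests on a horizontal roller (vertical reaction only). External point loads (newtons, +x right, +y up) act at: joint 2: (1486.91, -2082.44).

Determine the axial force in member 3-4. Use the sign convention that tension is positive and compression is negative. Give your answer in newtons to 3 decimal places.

-1189.900

N=5 nodes, M=7 members, R=3 reactions → 2N=10, M+R=10
member 0 (0-1): L=4.0054, (cx,cy)=(0.5131,0.8584)
member 1 (0-2): L=4.1990, (cx,cy)=(1.0000,0.0000)
member 2 (1-2): L=4.0517, (cx,cy)=(0.5292,-0.8485)
member 3 (1-3): L=4.5535, (cx,cy)=(0.9992,-0.0391)
member 4 (2-3): L=4.0517, (cx,cy)=(0.5938,0.8046)
member 5 (2-4): L=4.3010, (cx,cy)=(1.0000,0.0000)
member 6 (3-4): L=3.7708, (cx,cy)=(0.5026,-0.8645)
solve A·x = −loads:
  F[0-1] = -1227.6036 N (compression)
  F[0-2] = +2116.7482 N (tension)
  F[1-2] = +1302.6378 N (tension)
  F[1-3] = -1320.1453 N (compression)
  F[2-3] = +1214.4218 N (tension)
  F[2-4] = +597.9861 N (tension)
  F[3-4] = -1189.9005 N (compression)
  Rx@0 = -1486.9100 N
  Ry@0 = +1053.7146 N
  Ry@4 = +1028.7254 N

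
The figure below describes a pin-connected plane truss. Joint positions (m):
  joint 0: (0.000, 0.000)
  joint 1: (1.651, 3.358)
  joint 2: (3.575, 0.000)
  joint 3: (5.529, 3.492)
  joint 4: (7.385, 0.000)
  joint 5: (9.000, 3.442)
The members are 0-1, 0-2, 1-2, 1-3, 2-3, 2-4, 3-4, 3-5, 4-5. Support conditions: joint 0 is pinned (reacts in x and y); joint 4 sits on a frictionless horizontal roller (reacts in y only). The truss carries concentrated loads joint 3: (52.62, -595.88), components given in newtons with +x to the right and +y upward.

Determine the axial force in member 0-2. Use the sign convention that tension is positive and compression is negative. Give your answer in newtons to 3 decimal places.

114.016

N=6 nodes, M=9 members, R=3 reactions → 2N=12, M+R=12
member 0 (0-1): L=3.7419, (cx,cy)=(0.4412,0.8974)
member 1 (0-2): L=3.5750, (cx,cy)=(1.0000,0.0000)
member 2 (1-2): L=3.8701, (cx,cy)=(0.4971,-0.8677)
member 3 (1-3): L=3.8803, (cx,cy)=(0.9994,0.0345)
member 4 (2-3): L=4.0015, (cx,cy)=(0.4883,0.8727)
member 5 (2-4): L=3.8100, (cx,cy)=(1.0000,0.0000)
member 6 (3-4): L=3.9546, (cx,cy)=(0.4693,-0.8830)
member 7 (3-5): L=3.4714, (cx,cy)=(0.9999,-0.0144)
member 8 (4-5): L=3.8021, (cx,cy)=(0.4248,0.9053)
solve A·x = −loads:
  F[0-1] = -139.1523 N (compression)
  F[0-2] = +114.0164 N (tension)
  F[1-2] = +138.7287 N (tension)
  F[1-3] = -130.4418 N (compression)
  F[2-3] = -137.9342 N (compression)
  F[2-4] = +250.3393 N (tension)
  F[3-4] = -533.3996 N (compression)
  F[3-5] = +0.0000 N (tension)
  F[4-5] = -0.0000 N (compression)
  Rx@0 = -52.6200 N
  Ry@0 = +124.8753 N
  Ry@4 = +471.0047 N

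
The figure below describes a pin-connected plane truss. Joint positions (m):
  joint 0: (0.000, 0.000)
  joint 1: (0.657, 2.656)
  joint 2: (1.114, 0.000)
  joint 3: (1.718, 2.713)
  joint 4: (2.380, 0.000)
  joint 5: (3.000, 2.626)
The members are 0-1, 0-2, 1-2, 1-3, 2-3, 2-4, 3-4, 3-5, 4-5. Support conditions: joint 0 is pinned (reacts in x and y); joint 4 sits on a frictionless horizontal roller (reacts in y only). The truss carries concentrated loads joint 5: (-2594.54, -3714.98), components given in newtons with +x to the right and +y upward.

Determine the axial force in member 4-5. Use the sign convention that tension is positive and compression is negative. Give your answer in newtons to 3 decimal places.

-3934.984

N=6 nodes, M=9 members, R=3 reactions → 2N=12, M+R=12
member 0 (0-1): L=2.7361, (cx,cy)=(0.2401,0.9707)
member 1 (0-2): L=1.1140, (cx,cy)=(1.0000,0.0000)
member 2 (1-2): L=2.6950, (cx,cy)=(0.1696,-0.9855)
member 3 (1-3): L=1.0625, (cx,cy)=(0.9986,0.0536)
member 4 (2-3): L=2.7794, (cx,cy)=(0.2173,0.9761)
member 5 (2-4): L=1.2660, (cx,cy)=(1.0000,0.0000)
member 6 (3-4): L=2.7926, (cx,cy)=(0.2371,-0.9715)
member 7 (3-5): L=1.2849, (cx,cy)=(0.9977,-0.0677)
member 8 (4-5): L=2.6982, (cx,cy)=(0.2298,0.9732)
solve A·x = −loads:
  F[0-1] = -1952.0616 N (compression)
  F[0-2] = -2125.7974 N (compression)
  F[1-2] = +1879.8641 N (tension)
  F[1-3] = -788.6494 N (compression)
  F[2-3] = -1897.9974 N (compression)
  F[2-4] = -1394.5697 N (compression)
  F[3-4] = +2068.6224 N (tension)
  F[3-5] = -1694.2356 N (compression)
  F[4-5] = -3934.9843 N (compression)
  Rx@0 = +2594.5400 N
  Ry@0 = +1894.9472 N
  Ry@4 = +1820.0328 N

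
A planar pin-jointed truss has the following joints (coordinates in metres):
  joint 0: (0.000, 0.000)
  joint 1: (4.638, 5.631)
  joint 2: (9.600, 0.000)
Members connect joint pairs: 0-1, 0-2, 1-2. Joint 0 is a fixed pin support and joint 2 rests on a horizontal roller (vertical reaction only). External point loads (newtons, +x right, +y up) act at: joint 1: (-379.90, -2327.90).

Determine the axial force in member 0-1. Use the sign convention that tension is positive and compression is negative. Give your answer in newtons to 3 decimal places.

-1847.519

N=3 nodes, M=3 members, R=3 reactions → 2N=6, M+R=6
member 0 (0-1): L=7.2951, (cx,cy)=(0.6358,0.7719)
member 1 (0-2): L=9.6000, (cx,cy)=(1.0000,0.0000)
member 2 (1-2): L=7.5053, (cx,cy)=(0.6611,-0.7503)
solve A·x = −loads:
  F[0-1] = -1847.5195 N (compression)
  F[0-2] = +794.6880 N (tension)
  F[1-2] = -1202.0105 N (compression)
  Rx@0 = +379.9000 N
  Ry@0 = +1426.0684 N
  Ry@2 = +901.8316 N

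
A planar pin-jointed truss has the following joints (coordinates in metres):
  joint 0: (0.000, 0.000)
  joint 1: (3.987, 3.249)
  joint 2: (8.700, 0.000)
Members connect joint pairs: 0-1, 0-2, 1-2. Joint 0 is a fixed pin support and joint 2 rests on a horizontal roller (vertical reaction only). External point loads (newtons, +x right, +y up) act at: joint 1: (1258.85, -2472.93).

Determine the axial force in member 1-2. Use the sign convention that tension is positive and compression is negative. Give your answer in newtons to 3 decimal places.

N=3 nodes, M=3 members, R=3 reactions → 2N=6, M+R=6
member 0 (0-1): L=5.1432, (cx,cy)=(0.7752,0.6317)
member 1 (0-2): L=8.7000, (cx,cy)=(1.0000,0.0000)
member 2 (1-2): L=5.7244, (cx,cy)=(0.8233,-0.5676)
solve A·x = −loads:
  F[0-1] = -1376.4669 N (compression)
  F[0-2] = +2325.8916 N (tension)
  F[1-2] = -2825.0065 N (compression)
  Rx@0 = -1258.8500 N
  Ry@0 = +869.5305 N
  Ry@2 = +1603.3995 N

-2825.006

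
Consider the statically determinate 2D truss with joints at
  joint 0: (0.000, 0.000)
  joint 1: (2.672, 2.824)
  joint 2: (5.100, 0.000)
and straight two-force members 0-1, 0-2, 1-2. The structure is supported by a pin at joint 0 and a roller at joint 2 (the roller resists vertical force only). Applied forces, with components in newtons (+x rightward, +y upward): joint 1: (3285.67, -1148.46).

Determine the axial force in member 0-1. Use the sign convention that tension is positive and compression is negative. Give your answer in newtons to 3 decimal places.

N=3 nodes, M=3 members, R=3 reactions → 2N=6, M+R=6
member 0 (0-1): L=3.8877, (cx,cy)=(0.6873,0.7264)
member 1 (0-2): L=5.1000, (cx,cy)=(1.0000,0.0000)
member 2 (1-2): L=3.7243, (cx,cy)=(0.6519,-0.7583)
solve A·x = −loads:
  F[0-1] = +1751.9662 N (tension)
  F[0-2] = +2081.5648 N (tension)
  F[1-2] = -3192.8755 N (compression)
  Rx@0 = -3285.6700 N
  Ry@0 = -1272.6022 N
  Ry@2 = +2421.0622 N

1751.966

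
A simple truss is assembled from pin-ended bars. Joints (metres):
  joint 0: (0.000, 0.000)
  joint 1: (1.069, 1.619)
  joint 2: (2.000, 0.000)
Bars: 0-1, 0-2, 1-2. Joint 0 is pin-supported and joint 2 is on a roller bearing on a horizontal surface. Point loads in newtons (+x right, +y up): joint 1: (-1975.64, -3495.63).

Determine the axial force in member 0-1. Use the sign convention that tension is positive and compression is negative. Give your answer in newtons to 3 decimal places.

-3866.381

N=3 nodes, M=3 members, R=3 reactions → 2N=6, M+R=6
member 0 (0-1): L=1.9401, (cx,cy)=(0.5510,0.8345)
member 1 (0-2): L=2.0000, (cx,cy)=(1.0000,0.0000)
member 2 (1-2): L=1.8676, (cx,cy)=(0.4985,-0.8669)
solve A·x = −loads:
  F[0-1] = -3866.3809 N (compression)
  F[0-2] = +154.7643 N (tension)
  F[1-2] = -310.4592 N (compression)
  Rx@0 = +1975.6400 N
  Ry@0 = +3226.4963 N
  Ry@2 = +269.1337 N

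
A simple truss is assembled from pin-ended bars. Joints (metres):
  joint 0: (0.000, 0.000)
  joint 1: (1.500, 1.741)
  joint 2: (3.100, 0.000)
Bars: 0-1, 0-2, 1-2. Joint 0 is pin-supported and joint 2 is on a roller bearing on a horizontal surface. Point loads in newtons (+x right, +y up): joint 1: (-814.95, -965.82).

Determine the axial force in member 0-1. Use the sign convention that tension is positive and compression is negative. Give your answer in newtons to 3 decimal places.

-1262.117

N=3 nodes, M=3 members, R=3 reactions → 2N=6, M+R=6
member 0 (0-1): L=2.2981, (cx,cy)=(0.6527,0.7576)
member 1 (0-2): L=3.1000, (cx,cy)=(1.0000,0.0000)
member 2 (1-2): L=2.3645, (cx,cy)=(0.6767,-0.7363)
solve A·x = −loads:
  F[0-1] = -1262.1171 N (compression)
  F[0-2] = +8.8646 N (tension)
  F[1-2] = -13.1005 N (compression)
  Rx@0 = +814.9500 N
  Ry@0 = +956.1742 N
  Ry@2 = +9.6458 N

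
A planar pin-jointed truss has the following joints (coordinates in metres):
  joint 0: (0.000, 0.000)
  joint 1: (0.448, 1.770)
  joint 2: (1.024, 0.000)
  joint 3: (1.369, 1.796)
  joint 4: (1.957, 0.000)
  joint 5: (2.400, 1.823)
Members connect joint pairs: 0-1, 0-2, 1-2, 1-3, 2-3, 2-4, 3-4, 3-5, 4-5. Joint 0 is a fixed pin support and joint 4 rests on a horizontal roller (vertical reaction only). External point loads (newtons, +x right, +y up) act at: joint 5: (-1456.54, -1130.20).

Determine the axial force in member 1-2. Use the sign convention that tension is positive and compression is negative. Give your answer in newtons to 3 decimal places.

1139.061

N=6 nodes, M=9 members, R=3 reactions → 2N=12, M+R=12
member 0 (0-1): L=1.8258, (cx,cy)=(0.2454,0.9694)
member 1 (0-2): L=1.0240, (cx,cy)=(1.0000,0.0000)
member 2 (1-2): L=1.8614, (cx,cy)=(0.3095,-0.9509)
member 3 (1-3): L=0.9214, (cx,cy)=(0.9996,0.0282)
member 4 (2-3): L=1.8288, (cx,cy)=(0.1886,0.9820)
member 5 (2-4): L=0.9330, (cx,cy)=(1.0000,0.0000)
member 6 (3-4): L=1.8898, (cx,cy)=(0.3111,-0.9504)
member 7 (3-5): L=1.0314, (cx,cy)=(0.9997,0.0262)
member 8 (4-5): L=1.8761, (cx,cy)=(0.2361,0.9717)
solve A·x = −loads:
  F[0-1] = -1135.6861 N (compression)
  F[0-2] = -1177.8770 N (compression)
  F[1-2] = +1139.0605 N (tension)
  F[1-3] = -631.3973 N (compression)
  F[2-3] = -1102.9534 N (compression)
  F[2-4] = -617.3280 N (compression)
  F[3-4] = +1125.6939 N (tension)
  F[3-5] = -1189.8720 N (compression)
  F[4-5] = -1131.0352 N (compression)
  Rx@0 = +1456.5400 N
  Ry@0 = +1100.9677 N
  Ry@4 = +29.2323 N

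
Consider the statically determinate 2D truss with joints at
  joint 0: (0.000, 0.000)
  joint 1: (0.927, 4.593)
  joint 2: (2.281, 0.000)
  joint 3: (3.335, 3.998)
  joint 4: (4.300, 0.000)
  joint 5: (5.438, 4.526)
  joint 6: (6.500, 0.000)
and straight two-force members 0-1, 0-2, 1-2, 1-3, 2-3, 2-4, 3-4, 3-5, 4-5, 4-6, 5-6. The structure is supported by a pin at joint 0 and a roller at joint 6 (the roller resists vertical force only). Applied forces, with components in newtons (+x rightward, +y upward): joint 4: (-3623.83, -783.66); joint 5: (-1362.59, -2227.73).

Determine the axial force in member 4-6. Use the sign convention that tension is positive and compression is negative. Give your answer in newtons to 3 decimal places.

336.337

N=7 nodes, M=11 members, R=3 reactions → 2N=14, M+R=14
member 0 (0-1): L=4.6856, (cx,cy)=(0.1978,0.9802)
member 1 (0-2): L=2.2810, (cx,cy)=(1.0000,0.0000)
member 2 (1-2): L=4.7884, (cx,cy)=(0.2828,-0.9592)
member 3 (1-3): L=2.4804, (cx,cy)=(0.9708,-0.2399)
member 4 (2-3): L=4.1346, (cx,cy)=(0.2549,0.9670)
member 5 (2-4): L=2.0190, (cx,cy)=(1.0000,0.0000)
member 6 (3-4): L=4.1128, (cx,cy)=(0.2346,-0.9721)
member 7 (3-5): L=2.1683, (cx,cy)=(0.9699,0.2435)
member 8 (4-5): L=4.6669, (cx,cy)=(0.2438,0.9698)
member 9 (4-6): L=2.2000, (cx,cy)=(1.0000,0.0000)
member 10 (5-6): L=4.6489, (cx,cy)=(0.2284,-0.9736)
solve A·x = −loads:
  F[0-1] = -1609.8165 N (compression)
  F[0-2] = -4667.9346 N (compression)
  F[1-2] = +1862.8768 N (tension)
  F[1-3] = -870.6636 N (compression)
  F[2-3] = -1847.9027 N (compression)
  F[2-4] = -3670.1064 N (compression)
  F[3-4] = +1210.0086 N (tension)
  F[3-5] = -1649.8862 N (compression)
  F[4-5] = -404.7891 N (compression)
  F[4-6] = +336.3374 N (tension)
  F[5-6] = -1472.3237 N (compression)
  Rx@0 = +4986.4200 N
  Ry@0 = +1577.9975 N
  Ry@6 = +1433.3925 N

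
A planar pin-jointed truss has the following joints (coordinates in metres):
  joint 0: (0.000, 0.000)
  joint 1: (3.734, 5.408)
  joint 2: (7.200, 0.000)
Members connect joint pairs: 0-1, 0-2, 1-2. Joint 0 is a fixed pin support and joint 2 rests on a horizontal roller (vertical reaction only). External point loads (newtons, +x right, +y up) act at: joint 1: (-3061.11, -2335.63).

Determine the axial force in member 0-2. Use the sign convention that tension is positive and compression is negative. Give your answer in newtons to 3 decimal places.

N=3 nodes, M=3 members, R=3 reactions → 2N=6, M+R=6
member 0 (0-1): L=6.5719, (cx,cy)=(0.5682,0.8229)
member 1 (0-2): L=7.2000, (cx,cy)=(1.0000,0.0000)
member 2 (1-2): L=6.4234, (cx,cy)=(0.5396,-0.8419)
solve A·x = −loads:
  F[0-1] = -4160.3655 N (compression)
  F[0-2] = -697.2698 N (compression)
  F[1-2] = +1292.2153 N (tension)
  Rx@0 = +3061.1100 N
  Ry@0 = +3423.5801 N
  Ry@2 = -1087.9501 N

-697.270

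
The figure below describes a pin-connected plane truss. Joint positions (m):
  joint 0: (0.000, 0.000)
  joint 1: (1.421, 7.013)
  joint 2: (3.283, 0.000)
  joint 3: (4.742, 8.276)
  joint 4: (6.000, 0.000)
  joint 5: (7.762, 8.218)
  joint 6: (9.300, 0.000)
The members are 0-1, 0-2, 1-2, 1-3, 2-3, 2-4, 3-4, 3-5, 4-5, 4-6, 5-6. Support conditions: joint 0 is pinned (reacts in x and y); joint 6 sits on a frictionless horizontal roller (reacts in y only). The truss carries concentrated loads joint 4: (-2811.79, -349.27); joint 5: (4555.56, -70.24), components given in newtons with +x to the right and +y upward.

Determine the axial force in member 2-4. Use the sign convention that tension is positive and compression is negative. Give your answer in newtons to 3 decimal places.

N=7 nodes, M=11 members, R=3 reactions → 2N=14, M+R=14
member 0 (0-1): L=7.1555, (cx,cy)=(0.1986,0.9801)
member 1 (0-2): L=3.2830, (cx,cy)=(1.0000,0.0000)
member 2 (1-2): L=7.2560, (cx,cy)=(0.2566,-0.9665)
member 3 (1-3): L=3.5531, (cx,cy)=(0.9347,0.3555)
member 4 (2-3): L=8.4036, (cx,cy)=(0.1736,0.9848)
member 5 (2-4): L=2.7170, (cx,cy)=(1.0000,0.0000)
member 6 (3-4): L=8.3711, (cx,cy)=(0.1503,-0.9886)
member 7 (3-5): L=3.0206, (cx,cy)=(0.9998,-0.0192)
member 8 (4-5): L=8.4048, (cx,cy)=(0.2096,0.9778)
member 9 (4-6): L=3.3000, (cx,cy)=(1.0000,0.0000)
member 10 (5-6): L=8.3607, (cx,cy)=(0.1840,-0.9829)
solve A·x = −loads:
  F[0-1] = +3969.0483 N (tension)
  F[0-2] = +955.5644 N (tension)
  F[1-2] = -3373.9455 N (compression)
  F[1-3] = +1769.5890 N (tension)
  F[2-3] = +3311.2500 N (tension)
  F[2-4] = -485.1287 N (compression)
  F[3-4] = -3989.6264 N (compression)
  F[3-5] = +2828.9796 N (tension)
  F[4-5] = +4391.1688 N (tension)
  F[4-6] = +806.5249 N (tension)
  F[5-6] = -4384.3281 N (compression)
  Rx@0 = -1743.7700 N
  Ry@0 = -3889.9970 N
  Ry@6 = +4309.5070 N

-485.129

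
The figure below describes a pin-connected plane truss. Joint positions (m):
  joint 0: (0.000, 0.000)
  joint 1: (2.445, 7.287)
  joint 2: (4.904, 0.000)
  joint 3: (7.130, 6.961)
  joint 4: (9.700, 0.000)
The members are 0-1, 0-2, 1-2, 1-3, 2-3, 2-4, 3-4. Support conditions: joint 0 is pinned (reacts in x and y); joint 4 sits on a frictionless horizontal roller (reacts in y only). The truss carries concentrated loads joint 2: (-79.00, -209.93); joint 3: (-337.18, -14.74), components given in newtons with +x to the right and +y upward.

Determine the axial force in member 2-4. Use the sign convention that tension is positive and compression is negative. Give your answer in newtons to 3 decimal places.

N=5 nodes, M=7 members, R=3 reactions → 2N=10, M+R=10
member 0 (0-1): L=7.6862, (cx,cy)=(0.3181,0.9481)
member 1 (0-2): L=4.9040, (cx,cy)=(1.0000,0.0000)
member 2 (1-2): L=7.6907, (cx,cy)=(0.3197,-0.9475)
member 3 (1-3): L=4.6963, (cx,cy)=(0.9976,-0.0694)
member 4 (2-3): L=7.3083, (cx,cy)=(0.3046,0.9525)
member 5 (2-4): L=4.7960, (cx,cy)=(1.0000,0.0000)
member 6 (3-4): L=7.4203, (cx,cy)=(0.3463,-0.9381)
solve A·x = −loads:
  F[0-1] = -368.8299 N (compression)
  F[0-2] = -298.8550 N (compression)
  F[1-2] = +386.7415 N (tension)
  F[1-3] = -241.5630 N (compression)
  F[2-3] = -164.3177 N (compression)
  F[2-4] = -46.1506 N (compression)
  F[3-4] = +133.2491 N (tension)
  Rx@0 = +416.1800 N
  Ry@0 = +349.6718 N
  Ry@4 = -125.0018 N

-46.151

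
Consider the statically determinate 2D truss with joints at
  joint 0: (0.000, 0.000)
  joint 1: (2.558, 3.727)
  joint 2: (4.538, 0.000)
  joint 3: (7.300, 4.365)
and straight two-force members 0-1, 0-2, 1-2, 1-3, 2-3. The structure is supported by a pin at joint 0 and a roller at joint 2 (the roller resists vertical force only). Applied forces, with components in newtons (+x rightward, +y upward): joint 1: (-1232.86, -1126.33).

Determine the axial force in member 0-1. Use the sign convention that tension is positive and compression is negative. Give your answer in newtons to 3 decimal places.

N=4 nodes, M=5 members, R=3 reactions → 2N=8, M+R=8
member 0 (0-1): L=4.5204, (cx,cy)=(0.5659,0.8245)
member 1 (0-2): L=4.5380, (cx,cy)=(1.0000,0.0000)
member 2 (1-2): L=4.2203, (cx,cy)=(0.4692,-0.8831)
member 3 (1-3): L=4.7847, (cx,cy)=(0.9911,0.1333)
member 4 (2-3): L=5.1654, (cx,cy)=(0.5347,0.8450)
solve A·x = −loads:
  F[0-1] = -1824.1246 N (compression)
  F[0-2] = -200.6229 N (compression)
  F[1-2] = +427.6205 N (tension)
  F[1-3] = +0.0000 N (tension)
  F[2-3] = -0.0000 N (compression)
  Rx@0 = +1232.8600 N
  Ry@0 = +1503.9671 N
  Ry@2 = -377.6371 N

-1824.125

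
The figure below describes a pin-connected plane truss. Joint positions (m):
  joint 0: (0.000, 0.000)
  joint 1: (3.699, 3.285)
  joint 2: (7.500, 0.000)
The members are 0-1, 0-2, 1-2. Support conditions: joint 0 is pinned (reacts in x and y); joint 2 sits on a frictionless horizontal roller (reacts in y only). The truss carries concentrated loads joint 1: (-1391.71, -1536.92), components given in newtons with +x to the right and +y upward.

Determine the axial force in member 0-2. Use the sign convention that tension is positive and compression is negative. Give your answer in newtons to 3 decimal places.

171.757

N=3 nodes, M=3 members, R=3 reactions → 2N=6, M+R=6
member 0 (0-1): L=4.9471, (cx,cy)=(0.7477,0.6640)
member 1 (0-2): L=7.5000, (cx,cy)=(1.0000,0.0000)
member 2 (1-2): L=5.0238, (cx,cy)=(0.7566,-0.6539)
solve A·x = −loads:
  F[0-1] = -2091.0056 N (compression)
  F[0-2] = +171.7566 N (tension)
  F[1-2] = -227.0126 N (compression)
  Rx@0 = +1391.7100 N
  Ry@0 = +1388.4800 N
  Ry@2 = +148.4400 N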